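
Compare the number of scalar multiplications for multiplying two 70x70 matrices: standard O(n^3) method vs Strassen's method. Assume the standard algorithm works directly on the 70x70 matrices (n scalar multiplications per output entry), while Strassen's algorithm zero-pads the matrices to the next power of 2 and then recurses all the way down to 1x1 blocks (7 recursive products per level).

Matrix multiplication for 70x70 matrices:

Strassen's algorithm requires power-of-2 dimensions. Pad 70x70 to 128x128 (next power of 2).

Standard algorithm: 70^3 = 343000 multiplications
Strassen's algorithm: 7^(log2(128)) = 7^7 = 823543 multiplications
Difference: 343000 - 823543 = -480543 (Strassen uses MORE here due to padding overhead — for small or just-over-power-of-2 n, padding can outweigh the per-level savings)

Standard: 343000 multiplications (70^3). Strassen: 823543 multiplications (7^7, after padding to 128x128). Strassen reduces 8 recursive multiplications to 7 at each level.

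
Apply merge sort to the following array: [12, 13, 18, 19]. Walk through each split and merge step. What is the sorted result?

Merge sort trace:

Split: [12, 13, 18, 19] -> [12, 13] and [18, 19]
  Split: [12, 13] -> [12] and [13]
  Merge: [12] + [13] -> [12, 13]
  Split: [18, 19] -> [18] and [19]
  Merge: [18] + [19] -> [18, 19]
Merge: [12, 13] + [18, 19] -> [12, 13, 18, 19]

Final sorted array: [12, 13, 18, 19]

The merge sort proceeds by recursively splitting the array and merging sorted halves.
After all merges, the sorted array is [12, 13, 18, 19].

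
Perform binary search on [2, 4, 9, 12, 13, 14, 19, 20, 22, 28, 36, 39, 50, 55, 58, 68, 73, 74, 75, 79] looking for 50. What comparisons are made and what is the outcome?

Binary search for 50 in [2, 4, 9, 12, 13, 14, 19, 20, 22, 28, 36, 39, 50, 55, 58, 68, 73, 74, 75, 79]:

lo=0, hi=19, mid=9, arr[mid]=28 -> 28 < 50, search right half
lo=10, hi=19, mid=14, arr[mid]=58 -> 58 > 50, search left half
lo=10, hi=13, mid=11, arr[mid]=39 -> 39 < 50, search right half
lo=12, hi=13, mid=12, arr[mid]=50 -> Found target at index 12!

Binary search finds 50 at index 12 after 4 comparisons. The search repeatedly halves the search space by comparing with the middle element.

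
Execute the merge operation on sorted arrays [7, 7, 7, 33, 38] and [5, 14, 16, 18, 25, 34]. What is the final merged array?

Merging process:

Compare 7 vs 5: take 5 from right. Merged: [5]
Compare 7 vs 14: take 7 from left. Merged: [5, 7]
Compare 7 vs 14: take 7 from left. Merged: [5, 7, 7]
Compare 7 vs 14: take 7 from left. Merged: [5, 7, 7, 7]
Compare 33 vs 14: take 14 from right. Merged: [5, 7, 7, 7, 14]
Compare 33 vs 16: take 16 from right. Merged: [5, 7, 7, 7, 14, 16]
Compare 33 vs 18: take 18 from right. Merged: [5, 7, 7, 7, 14, 16, 18]
Compare 33 vs 25: take 25 from right. Merged: [5, 7, 7, 7, 14, 16, 18, 25]
Compare 33 vs 34: take 33 from left. Merged: [5, 7, 7, 7, 14, 16, 18, 25, 33]
Compare 38 vs 34: take 34 from right. Merged: [5, 7, 7, 7, 14, 16, 18, 25, 33, 34]
Append remaining from left: [38]. Merged: [5, 7, 7, 7, 14, 16, 18, 25, 33, 34, 38]

Final merged array: [5, 7, 7, 7, 14, 16, 18, 25, 33, 34, 38]
Total comparisons: 10

The merged array is [5, 7, 7, 7, 14, 16, 18, 25, 33, 34, 38], requiring 10 comparisons. The merge step runs in O(n) time where n is the total number of elements.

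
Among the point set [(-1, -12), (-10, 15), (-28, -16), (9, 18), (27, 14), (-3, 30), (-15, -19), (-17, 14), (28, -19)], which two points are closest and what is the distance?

Computing all pairwise distances among 9 points:

d((-1, -12), (-10, 15)) = 28.4605
d((-1, -12), (-28, -16)) = 27.2947
d((-1, -12), (9, 18)) = 31.6228
d((-1, -12), (27, 14)) = 38.2099
d((-1, -12), (-3, 30)) = 42.0476
d((-1, -12), (-15, -19)) = 15.6525
d((-1, -12), (-17, 14)) = 30.5287
d((-1, -12), (28, -19)) = 29.8329
d((-10, 15), (-28, -16)) = 35.8469
d((-10, 15), (9, 18)) = 19.2354
d((-10, 15), (27, 14)) = 37.0135
d((-10, 15), (-3, 30)) = 16.5529
d((-10, 15), (-15, -19)) = 34.3657
d((-10, 15), (-17, 14)) = 7.0711 <-- minimum
d((-10, 15), (28, -19)) = 50.9902
d((-28, -16), (9, 18)) = 50.2494
d((-28, -16), (27, 14)) = 62.6498
d((-28, -16), (-3, 30)) = 52.3546
d((-28, -16), (-15, -19)) = 13.3417
d((-28, -16), (-17, 14)) = 31.9531
d((-28, -16), (28, -19)) = 56.0803
d((9, 18), (27, 14)) = 18.4391
d((9, 18), (-3, 30)) = 16.9706
d((9, 18), (-15, -19)) = 44.1022
d((9, 18), (-17, 14)) = 26.3059
d((9, 18), (28, -19)) = 41.5933
d((27, 14), (-3, 30)) = 34.0
d((27, 14), (-15, -19)) = 53.4135
d((27, 14), (-17, 14)) = 44.0
d((27, 14), (28, -19)) = 33.0151
d((-3, 30), (-15, -19)) = 50.448
d((-3, 30), (-17, 14)) = 21.2603
d((-3, 30), (28, -19)) = 57.9828
d((-15, -19), (-17, 14)) = 33.0606
d((-15, -19), (28, -19)) = 43.0
d((-17, 14), (28, -19)) = 55.8032

Closest pair: (-10, 15) and (-17, 14) with distance 7.0711

The closest pair is (-10, 15) and (-17, 14) with Euclidean distance 7.0711. For 9 points, brute-force pairwise comparison is shown above. For large n, the divide-and-conquer algorithm (sort by x, recurse on halves, check the dividing strip) achieves O(n log n).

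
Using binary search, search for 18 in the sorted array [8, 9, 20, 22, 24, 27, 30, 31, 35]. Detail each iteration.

Binary search for 18 in [8, 9, 20, 22, 24, 27, 30, 31, 35]:

lo=0, hi=8, mid=4, arr[mid]=24 -> 24 > 18, search left half
lo=0, hi=3, mid=1, arr[mid]=9 -> 9 < 18, search right half
lo=2, hi=3, mid=2, arr[mid]=20 -> 20 > 18, search left half
lo=2 > hi=1, target 18 not found

Binary search determines that 18 is not in the array after 3 comparisons. The search space was exhausted without finding the target.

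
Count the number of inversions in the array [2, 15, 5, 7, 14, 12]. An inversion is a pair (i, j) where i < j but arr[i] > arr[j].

Finding inversions in [2, 15, 5, 7, 14, 12]:

(1, 2): arr[1]=15 > arr[2]=5
(1, 3): arr[1]=15 > arr[3]=7
(1, 4): arr[1]=15 > arr[4]=14
(1, 5): arr[1]=15 > arr[5]=12
(4, 5): arr[4]=14 > arr[5]=12

Total inversions: 5

The array has 5 inversion(s): (1,2), (1,3), (1,4), (1,5), (4,5). Each pair (i,j) satisfies i < j and arr[i] > arr[j].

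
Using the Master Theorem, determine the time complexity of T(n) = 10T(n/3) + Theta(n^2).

Master Theorem for T(n) = 10T(n/3) + O(n^2):

a = 10, b = 3, c = 2
log_b(a) = log_3(10) = 2.0959

Case 1: c = 2 < log_3(10) = 2.0959
T(n) = O(n^(log_3 10))

For T(n) = 10T(n/3) + O(n^2): log_3(10) = 2.0959. This is Case 1 of the Master Theorem (c < log_b(a), work dominated by leaves), giving O(n^(log_3 10)).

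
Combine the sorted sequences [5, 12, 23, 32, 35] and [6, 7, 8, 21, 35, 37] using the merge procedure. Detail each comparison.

Merging process:

Compare 5 vs 6: take 5 from left. Merged: [5]
Compare 12 vs 6: take 6 from right. Merged: [5, 6]
Compare 12 vs 7: take 7 from right. Merged: [5, 6, 7]
Compare 12 vs 8: take 8 from right. Merged: [5, 6, 7, 8]
Compare 12 vs 21: take 12 from left. Merged: [5, 6, 7, 8, 12]
Compare 23 vs 21: take 21 from right. Merged: [5, 6, 7, 8, 12, 21]
Compare 23 vs 35: take 23 from left. Merged: [5, 6, 7, 8, 12, 21, 23]
Compare 32 vs 35: take 32 from left. Merged: [5, 6, 7, 8, 12, 21, 23, 32]
Compare 35 vs 35: take 35 from left. Merged: [5, 6, 7, 8, 12, 21, 23, 32, 35]
Append remaining from right: [35, 37]. Merged: [5, 6, 7, 8, 12, 21, 23, 32, 35, 35, 37]

Final merged array: [5, 6, 7, 8, 12, 21, 23, 32, 35, 35, 37]
Total comparisons: 9

The merged array is [5, 6, 7, 8, 12, 21, 23, 32, 35, 35, 37], requiring 9 comparisons. The merge step runs in O(n) time where n is the total number of elements.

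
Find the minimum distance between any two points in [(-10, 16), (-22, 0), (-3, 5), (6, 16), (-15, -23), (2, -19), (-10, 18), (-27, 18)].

Computing all pairwise distances among 8 points:

d((-10, 16), (-22, 0)) = 20.0
d((-10, 16), (-3, 5)) = 13.0384
d((-10, 16), (6, 16)) = 16.0
d((-10, 16), (-15, -23)) = 39.3192
d((-10, 16), (2, -19)) = 37.0
d((-10, 16), (-10, 18)) = 2.0 <-- minimum
d((-10, 16), (-27, 18)) = 17.1172
d((-22, 0), (-3, 5)) = 19.6469
d((-22, 0), (6, 16)) = 32.249
d((-22, 0), (-15, -23)) = 24.0416
d((-22, 0), (2, -19)) = 30.6105
d((-22, 0), (-10, 18)) = 21.6333
d((-22, 0), (-27, 18)) = 18.6815
d((-3, 5), (6, 16)) = 14.2127
d((-3, 5), (-15, -23)) = 30.4631
d((-3, 5), (2, -19)) = 24.5153
d((-3, 5), (-10, 18)) = 14.7648
d((-3, 5), (-27, 18)) = 27.2947
d((6, 16), (-15, -23)) = 44.2945
d((6, 16), (2, -19)) = 35.2278
d((6, 16), (-10, 18)) = 16.1245
d((6, 16), (-27, 18)) = 33.0606
d((-15, -23), (2, -19)) = 17.4642
d((-15, -23), (-10, 18)) = 41.3038
d((-15, -23), (-27, 18)) = 42.72
d((2, -19), (-10, 18)) = 38.8973
d((2, -19), (-27, 18)) = 47.0106
d((-10, 18), (-27, 18)) = 17.0

Closest pair: (-10, 16) and (-10, 18) with distance 2.0

The closest pair is (-10, 16) and (-10, 18) with Euclidean distance 2.0. For 8 points, brute-force pairwise comparison is shown above. For large n, the divide-and-conquer algorithm (sort by x, recurse on halves, check the dividing strip) achieves O(n log n).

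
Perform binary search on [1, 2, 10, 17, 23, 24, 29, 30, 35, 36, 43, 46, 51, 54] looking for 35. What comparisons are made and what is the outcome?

Binary search for 35 in [1, 2, 10, 17, 23, 24, 29, 30, 35, 36, 43, 46, 51, 54]:

lo=0, hi=13, mid=6, arr[mid]=29 -> 29 < 35, search right half
lo=7, hi=13, mid=10, arr[mid]=43 -> 43 > 35, search left half
lo=7, hi=9, mid=8, arr[mid]=35 -> Found target at index 8!

Binary search finds 35 at index 8 after 3 comparisons. The search repeatedly halves the search space by comparing with the middle element.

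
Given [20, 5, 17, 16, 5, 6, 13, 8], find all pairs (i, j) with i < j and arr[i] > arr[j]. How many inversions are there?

Finding inversions in [20, 5, 17, 16, 5, 6, 13, 8]:

(0, 1): arr[0]=20 > arr[1]=5
(0, 2): arr[0]=20 > arr[2]=17
(0, 3): arr[0]=20 > arr[3]=16
(0, 4): arr[0]=20 > arr[4]=5
(0, 5): arr[0]=20 > arr[5]=6
(0, 6): arr[0]=20 > arr[6]=13
(0, 7): arr[0]=20 > arr[7]=8
(2, 3): arr[2]=17 > arr[3]=16
(2, 4): arr[2]=17 > arr[4]=5
(2, 5): arr[2]=17 > arr[5]=6
(2, 6): arr[2]=17 > arr[6]=13
(2, 7): arr[2]=17 > arr[7]=8
(3, 4): arr[3]=16 > arr[4]=5
(3, 5): arr[3]=16 > arr[5]=6
(3, 6): arr[3]=16 > arr[6]=13
(3, 7): arr[3]=16 > arr[7]=8
(6, 7): arr[6]=13 > arr[7]=8

Total inversions: 17

The array has 17 inversion(s): (0,1), (0,2), (0,3), (0,4), (0,5), (0,6), (0,7), (2,3), (2,4), (2,5), (2,6), (2,7), (3,4), (3,5), (3,6), (3,7), (6,7). Each pair (i,j) satisfies i < j and arr[i] > arr[j].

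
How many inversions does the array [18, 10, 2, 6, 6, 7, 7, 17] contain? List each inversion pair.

Finding inversions in [18, 10, 2, 6, 6, 7, 7, 17]:

(0, 1): arr[0]=18 > arr[1]=10
(0, 2): arr[0]=18 > arr[2]=2
(0, 3): arr[0]=18 > arr[3]=6
(0, 4): arr[0]=18 > arr[4]=6
(0, 5): arr[0]=18 > arr[5]=7
(0, 6): arr[0]=18 > arr[6]=7
(0, 7): arr[0]=18 > arr[7]=17
(1, 2): arr[1]=10 > arr[2]=2
(1, 3): arr[1]=10 > arr[3]=6
(1, 4): arr[1]=10 > arr[4]=6
(1, 5): arr[1]=10 > arr[5]=7
(1, 6): arr[1]=10 > arr[6]=7

Total inversions: 12

The array has 12 inversion(s): (0,1), (0,2), (0,3), (0,4), (0,5), (0,6), (0,7), (1,2), (1,3), (1,4), (1,5), (1,6). Each pair (i,j) satisfies i < j and arr[i] > arr[j].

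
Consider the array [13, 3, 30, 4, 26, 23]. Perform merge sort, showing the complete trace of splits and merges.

Merge sort trace:

Split: [13, 3, 30, 4, 26, 23] -> [13, 3, 30] and [4, 26, 23]
  Split: [13, 3, 30] -> [13] and [3, 30]
    Split: [3, 30] -> [3] and [30]
    Merge: [3] + [30] -> [3, 30]
  Merge: [13] + [3, 30] -> [3, 13, 30]
  Split: [4, 26, 23] -> [4] and [26, 23]
    Split: [26, 23] -> [26] and [23]
    Merge: [26] + [23] -> [23, 26]
  Merge: [4] + [23, 26] -> [4, 23, 26]
Merge: [3, 13, 30] + [4, 23, 26] -> [3, 4, 13, 23, 26, 30]

Final sorted array: [3, 4, 13, 23, 26, 30]

The merge sort proceeds by recursively splitting the array and merging sorted halves.
After all merges, the sorted array is [3, 4, 13, 23, 26, 30].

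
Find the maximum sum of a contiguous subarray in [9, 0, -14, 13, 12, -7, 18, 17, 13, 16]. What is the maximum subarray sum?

Using Kadane's algorithm on [9, 0, -14, 13, 12, -7, 18, 17, 13, 16]:

Scanning through the array:
Position 1 (value 0): max_ending_here = 9, max_so_far = 9
Position 2 (value -14): max_ending_here = -5, max_so_far = 9
Position 3 (value 13): max_ending_here = 13, max_so_far = 13
Position 4 (value 12): max_ending_here = 25, max_so_far = 25
Position 5 (value -7): max_ending_here = 18, max_so_far = 25
Position 6 (value 18): max_ending_here = 36, max_so_far = 36
Position 7 (value 17): max_ending_here = 53, max_so_far = 53
Position 8 (value 13): max_ending_here = 66, max_so_far = 66
Position 9 (value 16): max_ending_here = 82, max_so_far = 82

Maximum subarray: [13, 12, -7, 18, 17, 13, 16]
Maximum sum: 82

The maximum subarray is [13, 12, -7, 18, 17, 13, 16] with sum 82. This subarray runs from index 3 to index 9.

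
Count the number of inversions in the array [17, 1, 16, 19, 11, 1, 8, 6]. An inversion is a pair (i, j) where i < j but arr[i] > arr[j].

Finding inversions in [17, 1, 16, 19, 11, 1, 8, 6]:

(0, 1): arr[0]=17 > arr[1]=1
(0, 2): arr[0]=17 > arr[2]=16
(0, 4): arr[0]=17 > arr[4]=11
(0, 5): arr[0]=17 > arr[5]=1
(0, 6): arr[0]=17 > arr[6]=8
(0, 7): arr[0]=17 > arr[7]=6
(2, 4): arr[2]=16 > arr[4]=11
(2, 5): arr[2]=16 > arr[5]=1
(2, 6): arr[2]=16 > arr[6]=8
(2, 7): arr[2]=16 > arr[7]=6
(3, 4): arr[3]=19 > arr[4]=11
(3, 5): arr[3]=19 > arr[5]=1
(3, 6): arr[3]=19 > arr[6]=8
(3, 7): arr[3]=19 > arr[7]=6
(4, 5): arr[4]=11 > arr[5]=1
(4, 6): arr[4]=11 > arr[6]=8
(4, 7): arr[4]=11 > arr[7]=6
(6, 7): arr[6]=8 > arr[7]=6

Total inversions: 18

The array has 18 inversion(s): (0,1), (0,2), (0,4), (0,5), (0,6), (0,7), (2,4), (2,5), (2,6), (2,7), (3,4), (3,5), (3,6), (3,7), (4,5), (4,6), (4,7), (6,7). Each pair (i,j) satisfies i < j and arr[i] > arr[j].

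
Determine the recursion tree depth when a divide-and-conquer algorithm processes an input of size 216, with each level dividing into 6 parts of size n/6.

For divide and conquer with division factor 6:

Problem sizes at each level:
Level 0: 216
Level 1: 36
Level 2: 6
Level 3: 1

The root is level 0 and the size-1 base case is level 3 (the tree spans levels 0 through 3, i.e. 4 levels counting the root), so the depth is the number of divisions: log_6(216) = 3

The recursion tree depth is log_6(216) = 3. At each level, the problem size is divided by 6, so it takes 3 divisions to reduce to a base case of size 1. The algorithm makes 6 recursive calls at each level.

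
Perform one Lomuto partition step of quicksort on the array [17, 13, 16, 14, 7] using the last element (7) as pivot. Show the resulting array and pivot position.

Lomuto partition with pivot = 7:

Initial array: [17, 13, 16, 14, 7]

arr[0]=17 > 7: no swap
arr[1]=13 > 7: no swap
arr[2]=16 > 7: no swap
arr[3]=14 > 7: no swap

Place pivot at position 0: [7, 13, 16, 14, 17]
Pivot position: 0

After partitioning with pivot 7, the array becomes [7, 13, 16, 14, 17]. The pivot is placed at index 0. All elements to the left of the pivot are <= 7, and all elements to the right are > 7.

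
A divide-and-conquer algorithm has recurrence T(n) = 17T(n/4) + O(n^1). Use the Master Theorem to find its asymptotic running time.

Master Theorem for T(n) = 17T(n/4) + O(n^1):

a = 17, b = 4, c = 1
log_b(a) = log_4(17) = 2.0437

Case 1: c = 1 < log_4(17) = 2.0437
T(n) = O(n^(log_4 17))

For T(n) = 17T(n/4) + O(n^1): log_4(17) = 2.0437. This is Case 1 of the Master Theorem (c < log_b(a), work dominated by leaves), giving O(n^(log_4 17)).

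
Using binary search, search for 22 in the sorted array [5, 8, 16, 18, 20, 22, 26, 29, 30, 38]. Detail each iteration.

Binary search for 22 in [5, 8, 16, 18, 20, 22, 26, 29, 30, 38]:

lo=0, hi=9, mid=4, arr[mid]=20 -> 20 < 22, search right half
lo=5, hi=9, mid=7, arr[mid]=29 -> 29 > 22, search left half
lo=5, hi=6, mid=5, arr[mid]=22 -> Found target at index 5!

Binary search finds 22 at index 5 after 3 comparisons. The search repeatedly halves the search space by comparing with the middle element.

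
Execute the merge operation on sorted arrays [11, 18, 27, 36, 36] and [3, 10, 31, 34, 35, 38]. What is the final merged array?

Merging process:

Compare 11 vs 3: take 3 from right. Merged: [3]
Compare 11 vs 10: take 10 from right. Merged: [3, 10]
Compare 11 vs 31: take 11 from left. Merged: [3, 10, 11]
Compare 18 vs 31: take 18 from left. Merged: [3, 10, 11, 18]
Compare 27 vs 31: take 27 from left. Merged: [3, 10, 11, 18, 27]
Compare 36 vs 31: take 31 from right. Merged: [3, 10, 11, 18, 27, 31]
Compare 36 vs 34: take 34 from right. Merged: [3, 10, 11, 18, 27, 31, 34]
Compare 36 vs 35: take 35 from right. Merged: [3, 10, 11, 18, 27, 31, 34, 35]
Compare 36 vs 38: take 36 from left. Merged: [3, 10, 11, 18, 27, 31, 34, 35, 36]
Compare 36 vs 38: take 36 from left. Merged: [3, 10, 11, 18, 27, 31, 34, 35, 36, 36]
Append remaining from right: [38]. Merged: [3, 10, 11, 18, 27, 31, 34, 35, 36, 36, 38]

Final merged array: [3, 10, 11, 18, 27, 31, 34, 35, 36, 36, 38]
Total comparisons: 10

The merged array is [3, 10, 11, 18, 27, 31, 34, 35, 36, 36, 38], requiring 10 comparisons. The merge step runs in O(n) time where n is the total number of elements.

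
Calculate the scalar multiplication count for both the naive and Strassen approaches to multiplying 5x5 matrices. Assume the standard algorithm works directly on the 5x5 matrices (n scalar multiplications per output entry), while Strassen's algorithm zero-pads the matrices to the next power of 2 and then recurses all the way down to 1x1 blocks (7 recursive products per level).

Matrix multiplication for 5x5 matrices:

Strassen's algorithm requires power-of-2 dimensions. Pad 5x5 to 8x8 (next power of 2).

Standard algorithm: 5^3 = 125 multiplications
Strassen's algorithm: 7^(log2(8)) = 7^3 = 343 multiplications
Difference: 125 - 343 = -218 (Strassen uses MORE here due to padding overhead — for small or just-over-power-of-2 n, padding can outweigh the per-level savings)

Standard: 125 multiplications (5^3). Strassen: 343 multiplications (7^3, after padding to 8x8). Strassen reduces 8 recursive multiplications to 7 at each level.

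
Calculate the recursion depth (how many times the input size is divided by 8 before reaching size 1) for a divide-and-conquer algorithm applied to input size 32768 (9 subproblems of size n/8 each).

For divide and conquer with division factor 8:

Problem sizes at each level:
Level 0: 32768
Level 1: 4096
Level 2: 512
Level 3: 64
Level 4: 8
Level 5: 1

The root is level 0 and the size-1 base case is level 5 (the tree spans levels 0 through 5, i.e. 6 levels counting the root), so the depth is the number of divisions: log_8(32768) = 5

The recursion tree depth is log_8(32768) = 5. At each level, the problem size is divided by 8, so it takes 5 divisions to reduce to a base case of size 1. The algorithm makes 9 recursive calls at each level.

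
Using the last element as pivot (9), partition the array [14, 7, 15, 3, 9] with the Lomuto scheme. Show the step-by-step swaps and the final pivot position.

Lomuto partition with pivot = 9:

Initial array: [14, 7, 15, 3, 9]

arr[0]=14 > 9: no swap
arr[1]=7 <= 9: swap with position 0, array becomes [7, 14, 15, 3, 9]
arr[2]=15 > 9: no swap
arr[3]=3 <= 9: swap with position 1, array becomes [7, 3, 15, 14, 9]

Place pivot at position 2: [7, 3, 9, 14, 15]
Pivot position: 2

After partitioning with pivot 9, the array becomes [7, 3, 9, 14, 15]. The pivot is placed at index 2. All elements to the left of the pivot are <= 9, and all elements to the right are > 9.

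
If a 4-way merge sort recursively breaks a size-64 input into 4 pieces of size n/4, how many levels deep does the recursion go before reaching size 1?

For divide and conquer with division factor 4:

Problem sizes at each level:
Level 0: 64
Level 1: 16
Level 2: 4
Level 3: 1

The root is level 0 and the size-1 base case is level 3 (the tree spans levels 0 through 3, i.e. 4 levels counting the root), so the depth is the number of divisions: log_4(64) = 3

The recursion tree depth is log_4(64) = 3. At each level, the problem size is divided by 4, so it takes 3 divisions to reduce to a base case of size 1. The algorithm makes 4 recursive calls at each level.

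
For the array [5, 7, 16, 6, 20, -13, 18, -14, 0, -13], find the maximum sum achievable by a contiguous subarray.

Using Kadane's algorithm on [5, 7, 16, 6, 20, -13, 18, -14, 0, -13]:

Scanning through the array:
Position 1 (value 7): max_ending_here = 12, max_so_far = 12
Position 2 (value 16): max_ending_here = 28, max_so_far = 28
Position 3 (value 6): max_ending_here = 34, max_so_far = 34
Position 4 (value 20): max_ending_here = 54, max_so_far = 54
Position 5 (value -13): max_ending_here = 41, max_so_far = 54
Position 6 (value 18): max_ending_here = 59, max_so_far = 59
Position 7 (value -14): max_ending_here = 45, max_so_far = 59
Position 8 (value 0): max_ending_here = 45, max_so_far = 59
Position 9 (value -13): max_ending_here = 32, max_so_far = 59

Maximum subarray: [5, 7, 16, 6, 20, -13, 18]
Maximum sum: 59

The maximum subarray is [5, 7, 16, 6, 20, -13, 18] with sum 59. This subarray runs from index 0 to index 6.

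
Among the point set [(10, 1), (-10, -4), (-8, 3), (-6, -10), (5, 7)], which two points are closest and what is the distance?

Computing all pairwise distances among 5 points:

d((10, 1), (-10, -4)) = 20.6155
d((10, 1), (-8, 3)) = 18.1108
d((10, 1), (-6, -10)) = 19.4165
d((10, 1), (5, 7)) = 7.8102
d((-10, -4), (-8, 3)) = 7.2801
d((-10, -4), (-6, -10)) = 7.2111 <-- minimum
d((-10, -4), (5, 7)) = 18.6011
d((-8, 3), (-6, -10)) = 13.1529
d((-8, 3), (5, 7)) = 13.6015
d((-6, -10), (5, 7)) = 20.2485

Closest pair: (-10, -4) and (-6, -10) with distance 7.2111

The closest pair is (-10, -4) and (-6, -10) with Euclidean distance 7.2111. For 5 points, brute-force pairwise comparison is shown above. For large n, the divide-and-conquer algorithm (sort by x, recurse on halves, check the dividing strip) achieves O(n log n).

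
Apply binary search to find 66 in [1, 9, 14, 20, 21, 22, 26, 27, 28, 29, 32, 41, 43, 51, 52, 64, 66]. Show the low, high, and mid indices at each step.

Binary search for 66 in [1, 9, 14, 20, 21, 22, 26, 27, 28, 29, 32, 41, 43, 51, 52, 64, 66]:

lo=0, hi=16, mid=8, arr[mid]=28 -> 28 < 66, search right half
lo=9, hi=16, mid=12, arr[mid]=43 -> 43 < 66, search right half
lo=13, hi=16, mid=14, arr[mid]=52 -> 52 < 66, search right half
lo=15, hi=16, mid=15, arr[mid]=64 -> 64 < 66, search right half
lo=16, hi=16, mid=16, arr[mid]=66 -> Found target at index 16!

Binary search finds 66 at index 16 after 5 comparisons. The search repeatedly halves the search space by comparing with the middle element.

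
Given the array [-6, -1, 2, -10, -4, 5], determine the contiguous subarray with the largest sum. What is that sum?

Using Kadane's algorithm on [-6, -1, 2, -10, -4, 5]:

Scanning through the array:
Position 1 (value -1): max_ending_here = -1, max_so_far = -1
Position 2 (value 2): max_ending_here = 2, max_so_far = 2
Position 3 (value -10): max_ending_here = -8, max_so_far = 2
Position 4 (value -4): max_ending_here = -4, max_so_far = 2
Position 5 (value 5): max_ending_here = 5, max_so_far = 5

Maximum subarray: [5]
Maximum sum: 5

The maximum subarray is [5] with sum 5. This subarray runs from index 5 to index 5.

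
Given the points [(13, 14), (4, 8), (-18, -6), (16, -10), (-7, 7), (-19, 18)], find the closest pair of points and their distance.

Computing all pairwise distances among 6 points:

d((13, 14), (4, 8)) = 10.8167 <-- minimum
d((13, 14), (-18, -6)) = 36.8917
d((13, 14), (16, -10)) = 24.1868
d((13, 14), (-7, 7)) = 21.1896
d((13, 14), (-19, 18)) = 32.249
d((4, 8), (-18, -6)) = 26.0768
d((4, 8), (16, -10)) = 21.6333
d((4, 8), (-7, 7)) = 11.0454
d((4, 8), (-19, 18)) = 25.0799
d((-18, -6), (16, -10)) = 34.2345
d((-18, -6), (-7, 7)) = 17.0294
d((-18, -6), (-19, 18)) = 24.0208
d((16, -10), (-7, 7)) = 28.6007
d((16, -10), (-19, 18)) = 44.8219
d((-7, 7), (-19, 18)) = 16.2788

Closest pair: (13, 14) and (4, 8) with distance 10.8167

The closest pair is (13, 14) and (4, 8) with Euclidean distance 10.8167. For 6 points, brute-force pairwise comparison is shown above. For large n, the divide-and-conquer algorithm (sort by x, recurse on halves, check the dividing strip) achieves O(n log n).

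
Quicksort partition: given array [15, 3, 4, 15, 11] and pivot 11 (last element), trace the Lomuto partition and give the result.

Lomuto partition with pivot = 11:

Initial array: [15, 3, 4, 15, 11]

arr[0]=15 > 11: no swap
arr[1]=3 <= 11: swap with position 0, array becomes [3, 15, 4, 15, 11]
arr[2]=4 <= 11: swap with position 1, array becomes [3, 4, 15, 15, 11]
arr[3]=15 > 11: no swap

Place pivot at position 2: [3, 4, 11, 15, 15]
Pivot position: 2

After partitioning with pivot 11, the array becomes [3, 4, 11, 15, 15]. The pivot is placed at index 2. All elements to the left of the pivot are <= 11, and all elements to the right are > 11.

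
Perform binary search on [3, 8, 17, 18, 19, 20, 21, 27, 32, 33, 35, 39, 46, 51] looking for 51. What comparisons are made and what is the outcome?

Binary search for 51 in [3, 8, 17, 18, 19, 20, 21, 27, 32, 33, 35, 39, 46, 51]:

lo=0, hi=13, mid=6, arr[mid]=21 -> 21 < 51, search right half
lo=7, hi=13, mid=10, arr[mid]=35 -> 35 < 51, search right half
lo=11, hi=13, mid=12, arr[mid]=46 -> 46 < 51, search right half
lo=13, hi=13, mid=13, arr[mid]=51 -> Found target at index 13!

Binary search finds 51 at index 13 after 4 comparisons. The search repeatedly halves the search space by comparing with the middle element.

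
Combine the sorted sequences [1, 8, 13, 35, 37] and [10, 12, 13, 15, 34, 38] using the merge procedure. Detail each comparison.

Merging process:

Compare 1 vs 10: take 1 from left. Merged: [1]
Compare 8 vs 10: take 8 from left. Merged: [1, 8]
Compare 13 vs 10: take 10 from right. Merged: [1, 8, 10]
Compare 13 vs 12: take 12 from right. Merged: [1, 8, 10, 12]
Compare 13 vs 13: take 13 from left. Merged: [1, 8, 10, 12, 13]
Compare 35 vs 13: take 13 from right. Merged: [1, 8, 10, 12, 13, 13]
Compare 35 vs 15: take 15 from right. Merged: [1, 8, 10, 12, 13, 13, 15]
Compare 35 vs 34: take 34 from right. Merged: [1, 8, 10, 12, 13, 13, 15, 34]
Compare 35 vs 38: take 35 from left. Merged: [1, 8, 10, 12, 13, 13, 15, 34, 35]
Compare 37 vs 38: take 37 from left. Merged: [1, 8, 10, 12, 13, 13, 15, 34, 35, 37]
Append remaining from right: [38]. Merged: [1, 8, 10, 12, 13, 13, 15, 34, 35, 37, 38]

Final merged array: [1, 8, 10, 12, 13, 13, 15, 34, 35, 37, 38]
Total comparisons: 10

The merged array is [1, 8, 10, 12, 13, 13, 15, 34, 35, 37, 38], requiring 10 comparisons. The merge step runs in O(n) time where n is the total number of elements.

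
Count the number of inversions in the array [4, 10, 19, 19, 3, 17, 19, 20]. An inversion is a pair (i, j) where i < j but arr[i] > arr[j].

Finding inversions in [4, 10, 19, 19, 3, 17, 19, 20]:

(0, 4): arr[0]=4 > arr[4]=3
(1, 4): arr[1]=10 > arr[4]=3
(2, 4): arr[2]=19 > arr[4]=3
(2, 5): arr[2]=19 > arr[5]=17
(3, 4): arr[3]=19 > arr[4]=3
(3, 5): arr[3]=19 > arr[5]=17

Total inversions: 6

The array has 6 inversion(s): (0,4), (1,4), (2,4), (2,5), (3,4), (3,5). Each pair (i,j) satisfies i < j and arr[i] > arr[j].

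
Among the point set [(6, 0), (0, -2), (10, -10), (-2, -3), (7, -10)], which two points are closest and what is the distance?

Computing all pairwise distances among 5 points:

d((6, 0), (0, -2)) = 6.3246
d((6, 0), (10, -10)) = 10.7703
d((6, 0), (-2, -3)) = 8.544
d((6, 0), (7, -10)) = 10.0499
d((0, -2), (10, -10)) = 12.8062
d((0, -2), (-2, -3)) = 2.2361 <-- minimum
d((0, -2), (7, -10)) = 10.6301
d((10, -10), (-2, -3)) = 13.8924
d((10, -10), (7, -10)) = 3.0
d((-2, -3), (7, -10)) = 11.4018

Closest pair: (0, -2) and (-2, -3) with distance 2.2361

The closest pair is (0, -2) and (-2, -3) with Euclidean distance 2.2361. For 5 points, brute-force pairwise comparison is shown above. For large n, the divide-and-conquer algorithm (sort by x, recurse on halves, check the dividing strip) achieves O(n log n).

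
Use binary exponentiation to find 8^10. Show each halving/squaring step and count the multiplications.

Computing 8^10 by squaring (build up from 8^1; each line after the first costs one multiplication):

8^1 = 8
8^2 = (8^1)^2 = 8^2 = 64
8^4 = (8^2)^2 = 64^2 = 4096
8^5 = 8 * 8^4 = 8 * 4096 = 32768
8^10 = (8^5)^2 = 32768^2 = 1073741824

Result: 1073741824
Multiplications needed: 4 (4 lines after 8^1)

8^10 = 1073741824. Using exponentiation by squaring, this requires 4 multiplications. The key idea: if the exponent is even, square the half-power; if odd, multiply by the base once.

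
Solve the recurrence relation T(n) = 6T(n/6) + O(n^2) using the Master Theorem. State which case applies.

Master Theorem for T(n) = 6T(n/6) + O(n^2):

a = 6, b = 6, c = 2
log_b(a) = log_6(6) = 1.0000

Case 3: c = 2 > log_6(6) = 1.0000
T(n) = O(n^2) = O(n^2)

For T(n) = 6T(n/6) + O(n^2): log_6(6) = 1.0000. This is Case 3 of the Master Theorem (c > log_b(a), work dominated by root), giving O(n^2).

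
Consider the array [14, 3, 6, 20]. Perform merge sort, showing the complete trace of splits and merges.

Merge sort trace:

Split: [14, 3, 6, 20] -> [14, 3] and [6, 20]
  Split: [14, 3] -> [14] and [3]
  Merge: [14] + [3] -> [3, 14]
  Split: [6, 20] -> [6] and [20]
  Merge: [6] + [20] -> [6, 20]
Merge: [3, 14] + [6, 20] -> [3, 6, 14, 20]

Final sorted array: [3, 6, 14, 20]

The merge sort proceeds by recursively splitting the array and merging sorted halves.
After all merges, the sorted array is [3, 6, 14, 20].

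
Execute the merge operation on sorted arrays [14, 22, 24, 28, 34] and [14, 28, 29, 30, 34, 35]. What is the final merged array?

Merging process:

Compare 14 vs 14: take 14 from left. Merged: [14]
Compare 22 vs 14: take 14 from right. Merged: [14, 14]
Compare 22 vs 28: take 22 from left. Merged: [14, 14, 22]
Compare 24 vs 28: take 24 from left. Merged: [14, 14, 22, 24]
Compare 28 vs 28: take 28 from left. Merged: [14, 14, 22, 24, 28]
Compare 34 vs 28: take 28 from right. Merged: [14, 14, 22, 24, 28, 28]
Compare 34 vs 29: take 29 from right. Merged: [14, 14, 22, 24, 28, 28, 29]
Compare 34 vs 30: take 30 from right. Merged: [14, 14, 22, 24, 28, 28, 29, 30]
Compare 34 vs 34: take 34 from left. Merged: [14, 14, 22, 24, 28, 28, 29, 30, 34]
Append remaining from right: [34, 35]. Merged: [14, 14, 22, 24, 28, 28, 29, 30, 34, 34, 35]

Final merged array: [14, 14, 22, 24, 28, 28, 29, 30, 34, 34, 35]
Total comparisons: 9

The merged array is [14, 14, 22, 24, 28, 28, 29, 30, 34, 34, 35], requiring 9 comparisons. The merge step runs in O(n) time where n is the total number of elements.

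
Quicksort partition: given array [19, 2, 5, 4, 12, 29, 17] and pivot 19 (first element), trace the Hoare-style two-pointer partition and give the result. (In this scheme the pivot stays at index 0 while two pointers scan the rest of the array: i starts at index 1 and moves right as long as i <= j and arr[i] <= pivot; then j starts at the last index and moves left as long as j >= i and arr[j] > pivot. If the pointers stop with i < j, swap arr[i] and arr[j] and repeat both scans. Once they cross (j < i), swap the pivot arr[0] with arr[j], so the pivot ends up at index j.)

Hoare-style two-pointer partition with pivot = 19:

Initial array: [19, 2, 5, 4, 12, 29, 17]

Pointers start at i = 1, j = 6.
i stops at index 5 (arr[5]=29 > 19), j stops at index 6 (arr[6]=17 <= 19): swap arr[5] and arr[6], array becomes [19, 2, 5, 4, 12, 17, 29]
i ends at 6, j ends at 5: the pointers have crossed (j < i), so scanning stops.

Swap pivot arr[0] with arr[5] to place pivot at position 5: [17, 2, 5, 4, 12, 19, 29]
Pivot position: 5

After partitioning with pivot 19, the array becomes [17, 2, 5, 4, 12, 19, 29]. The pivot is placed at index 5. All elements to the left of the pivot are <= 19, and all elements to the right are > 19.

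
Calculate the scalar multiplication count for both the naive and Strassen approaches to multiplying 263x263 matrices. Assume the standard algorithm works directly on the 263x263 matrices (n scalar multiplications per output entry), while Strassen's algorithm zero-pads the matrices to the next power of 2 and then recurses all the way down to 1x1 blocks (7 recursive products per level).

Matrix multiplication for 263x263 matrices:

Strassen's algorithm requires power-of-2 dimensions. Pad 263x263 to 512x512 (next power of 2).

Standard algorithm: 263^3 = 18191447 multiplications
Strassen's algorithm: 7^(log2(512)) = 7^9 = 40353607 multiplications
Difference: 18191447 - 40353607 = -22162160 (Strassen uses MORE here due to padding overhead — for small or just-over-power-of-2 n, padding can outweigh the per-level savings)

Standard: 18191447 multiplications (263^3). Strassen: 40353607 multiplications (7^9, after padding to 512x512). Strassen reduces 8 recursive multiplications to 7 at each level.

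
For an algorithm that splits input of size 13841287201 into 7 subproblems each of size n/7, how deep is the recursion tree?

For divide and conquer with division factor 7:

Problem sizes at each level:
Level 0: 13841287201
Level 1: 1977326743
Level 2: 282475249
Level 3: 40353607
Level 4: 5764801
Level 5: 823543
Level 6: 117649
Level 7: 16807
Level 8: 2401
Level 9: 343
Level 10: 49
Level 11: 7
Level 12: 1

The root is level 0 and the size-1 base case is level 12 (the tree spans levels 0 through 12, i.e. 13 levels counting the root), so the depth is the number of divisions: log_7(13841287201) = 12

The recursion tree depth is log_7(13841287201) = 12. At each level, the problem size is divided by 7, so it takes 12 divisions to reduce to a base case of size 1. The algorithm makes 7 recursive calls at each level.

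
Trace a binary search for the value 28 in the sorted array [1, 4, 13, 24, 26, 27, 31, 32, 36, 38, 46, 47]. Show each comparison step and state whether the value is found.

Binary search for 28 in [1, 4, 13, 24, 26, 27, 31, 32, 36, 38, 46, 47]:

lo=0, hi=11, mid=5, arr[mid]=27 -> 27 < 28, search right half
lo=6, hi=11, mid=8, arr[mid]=36 -> 36 > 28, search left half
lo=6, hi=7, mid=6, arr[mid]=31 -> 31 > 28, search left half
lo=6 > hi=5, target 28 not found

Binary search determines that 28 is not in the array after 3 comparisons. The search space was exhausted without finding the target.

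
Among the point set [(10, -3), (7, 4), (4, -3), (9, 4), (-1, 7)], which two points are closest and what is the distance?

Computing all pairwise distances among 5 points:

d((10, -3), (7, 4)) = 7.6158
d((10, -3), (4, -3)) = 6.0
d((10, -3), (9, 4)) = 7.0711
d((10, -3), (-1, 7)) = 14.8661
d((7, 4), (4, -3)) = 7.6158
d((7, 4), (9, 4)) = 2.0 <-- minimum
d((7, 4), (-1, 7)) = 8.544
d((4, -3), (9, 4)) = 8.6023
d((4, -3), (-1, 7)) = 11.1803
d((9, 4), (-1, 7)) = 10.4403

Closest pair: (7, 4) and (9, 4) with distance 2.0

The closest pair is (7, 4) and (9, 4) with Euclidean distance 2.0. For 5 points, brute-force pairwise comparison is shown above. For large n, the divide-and-conquer algorithm (sort by x, recurse on halves, check the dividing strip) achieves O(n log n).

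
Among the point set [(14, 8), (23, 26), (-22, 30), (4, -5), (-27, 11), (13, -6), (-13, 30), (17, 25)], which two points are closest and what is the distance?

Computing all pairwise distances among 8 points:

d((14, 8), (23, 26)) = 20.1246
d((14, 8), (-22, 30)) = 42.19
d((14, 8), (4, -5)) = 16.4012
d((14, 8), (-27, 11)) = 41.1096
d((14, 8), (13, -6)) = 14.0357
d((14, 8), (-13, 30)) = 34.8281
d((14, 8), (17, 25)) = 17.2627
d((23, 26), (-22, 30)) = 45.1774
d((23, 26), (4, -5)) = 36.3593
d((23, 26), (-27, 11)) = 52.2015
d((23, 26), (13, -6)) = 33.5261
d((23, 26), (-13, 30)) = 36.2215
d((23, 26), (17, 25)) = 6.0828 <-- minimum
d((-22, 30), (4, -5)) = 43.6005
d((-22, 30), (-27, 11)) = 19.6469
d((-22, 30), (13, -6)) = 50.2096
d((-22, 30), (-13, 30)) = 9.0
d((-22, 30), (17, 25)) = 39.3192
d((4, -5), (-27, 11)) = 34.8855
d((4, -5), (13, -6)) = 9.0554
d((4, -5), (-13, 30)) = 38.9102
d((4, -5), (17, 25)) = 32.6956
d((-27, 11), (13, -6)) = 43.4626
d((-27, 11), (-13, 30)) = 23.6008
d((-27, 11), (17, 25)) = 46.1736
d((13, -6), (-13, 30)) = 44.4072
d((13, -6), (17, 25)) = 31.257
d((-13, 30), (17, 25)) = 30.4138

Closest pair: (23, 26) and (17, 25) with distance 6.0828

The closest pair is (23, 26) and (17, 25) with Euclidean distance 6.0828. For 8 points, brute-force pairwise comparison is shown above. For large n, the divide-and-conquer algorithm (sort by x, recurse on halves, check the dividing strip) achieves O(n log n).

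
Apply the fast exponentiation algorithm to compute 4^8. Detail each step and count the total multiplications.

Computing 4^8 by squaring (build up from 4^1; each line after the first costs one multiplication):

4^1 = 4
4^2 = (4^1)^2 = 4^2 = 16
4^4 = (4^2)^2 = 16^2 = 256
4^8 = (4^4)^2 = 256^2 = 65536

Result: 65536
Multiplications needed: 3 (3 lines after 4^1)

4^8 = 65536. Using exponentiation by squaring, this requires 3 multiplications. The key idea: if the exponent is even, square the half-power; if odd, multiply by the base once.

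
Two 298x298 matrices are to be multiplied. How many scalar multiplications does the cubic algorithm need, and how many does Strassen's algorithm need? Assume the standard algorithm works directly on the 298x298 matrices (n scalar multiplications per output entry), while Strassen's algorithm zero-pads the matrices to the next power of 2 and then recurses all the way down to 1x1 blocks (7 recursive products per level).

Matrix multiplication for 298x298 matrices:

Strassen's algorithm requires power-of-2 dimensions. Pad 298x298 to 512x512 (next power of 2).

Standard algorithm: 298^3 = 26463592 multiplications
Strassen's algorithm: 7^(log2(512)) = 7^9 = 40353607 multiplications
Difference: 26463592 - 40353607 = -13890015 (Strassen uses MORE here due to padding overhead — for small or just-over-power-of-2 n, padding can outweigh the per-level savings)

Standard: 26463592 multiplications (298^3). Strassen: 40353607 multiplications (7^9, after padding to 512x512). Strassen reduces 8 recursive multiplications to 7 at each level.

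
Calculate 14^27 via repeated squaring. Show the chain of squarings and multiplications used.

Computing 14^27 by squaring (build up from 14^1; each line after the first costs one multiplication):

14^1 = 14
14^2 = (14^1)^2 = 14^2 = 196
14^3 = 14 * 14^2 = 14 * 196 = 2744
14^6 = (14^3)^2 = 2744^2 = 7529536
14^12 = (14^6)^2 = 7529536^2 = 56693912375296
14^13 = 14 * 14^12 = 14 * 56693912375296 = 793714773254144
14^26 = (14^13)^2 = 793714773254144^2 = 629983141281877223603213172736
14^27 = 14 * 14^26 = 14 * 629983141281877223603213172736 = 8819763977946281130444984418304

Result: 8819763977946281130444984418304
Multiplications needed: 7 (7 lines after 14^1)

14^27 = 8819763977946281130444984418304. Using exponentiation by squaring, this requires 7 multiplications. The key idea: if the exponent is even, square the half-power; if odd, multiply by the base once.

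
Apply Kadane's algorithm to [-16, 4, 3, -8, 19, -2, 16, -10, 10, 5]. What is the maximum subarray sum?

Using Kadane's algorithm on [-16, 4, 3, -8, 19, -2, 16, -10, 10, 5]:

Scanning through the array:
Position 1 (value 4): max_ending_here = 4, max_so_far = 4
Position 2 (value 3): max_ending_here = 7, max_so_far = 7
Position 3 (value -8): max_ending_here = -1, max_so_far = 7
Position 4 (value 19): max_ending_here = 19, max_so_far = 19
Position 5 (value -2): max_ending_here = 17, max_so_far = 19
Position 6 (value 16): max_ending_here = 33, max_so_far = 33
Position 7 (value -10): max_ending_here = 23, max_so_far = 33
Position 8 (value 10): max_ending_here = 33, max_so_far = 33
Position 9 (value 5): max_ending_here = 38, max_so_far = 38

Maximum subarray: [19, -2, 16, -10, 10, 5]
Maximum sum: 38

The maximum subarray is [19, -2, 16, -10, 10, 5] with sum 38. This subarray runs from index 4 to index 9.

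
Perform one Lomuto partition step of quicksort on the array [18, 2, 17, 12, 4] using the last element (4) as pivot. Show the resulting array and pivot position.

Lomuto partition with pivot = 4:

Initial array: [18, 2, 17, 12, 4]

arr[0]=18 > 4: no swap
arr[1]=2 <= 4: swap with position 0, array becomes [2, 18, 17, 12, 4]
arr[2]=17 > 4: no swap
arr[3]=12 > 4: no swap

Place pivot at position 1: [2, 4, 17, 12, 18]
Pivot position: 1

After partitioning with pivot 4, the array becomes [2, 4, 17, 12, 18]. The pivot is placed at index 1. All elements to the left of the pivot are <= 4, and all elements to the right are > 4.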